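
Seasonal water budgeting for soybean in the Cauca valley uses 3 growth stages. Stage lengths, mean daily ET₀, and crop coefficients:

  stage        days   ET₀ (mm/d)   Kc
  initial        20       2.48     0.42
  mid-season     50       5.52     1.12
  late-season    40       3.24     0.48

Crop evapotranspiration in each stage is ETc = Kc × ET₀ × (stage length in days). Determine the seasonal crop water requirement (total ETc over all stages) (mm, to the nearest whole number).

initial: 0.42 × 2.48 × 20 = 20.83 mm
mid-season: 1.12 × 5.52 × 50 = 309.12 mm
late-season: 0.48 × 3.24 × 40 = 62.21 mm
Seasonal total = 392.16 mm

392 mm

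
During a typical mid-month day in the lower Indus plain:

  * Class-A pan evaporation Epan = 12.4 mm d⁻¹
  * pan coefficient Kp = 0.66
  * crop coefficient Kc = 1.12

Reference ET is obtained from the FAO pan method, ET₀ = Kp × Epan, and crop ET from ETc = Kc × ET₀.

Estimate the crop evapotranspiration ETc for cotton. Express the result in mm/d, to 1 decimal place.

ET₀ = 0.66 × 12.4 = 8.1840 mm/d
ETc = Kc × ET₀ = 1.12 × 8.1840 = 9.1661 mm/d

9.2 mm/d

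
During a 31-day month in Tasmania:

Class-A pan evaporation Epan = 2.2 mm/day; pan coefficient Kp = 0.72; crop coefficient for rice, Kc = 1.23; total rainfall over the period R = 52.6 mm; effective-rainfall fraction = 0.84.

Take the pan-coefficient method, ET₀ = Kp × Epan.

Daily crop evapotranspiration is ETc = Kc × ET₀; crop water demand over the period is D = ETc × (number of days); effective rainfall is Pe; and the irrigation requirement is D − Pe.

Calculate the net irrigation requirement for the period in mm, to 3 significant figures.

16.2 mm

ET₀ = 0.72 × 2.2 = 1.5840 mm/d
ETc = Kc × ET₀ = 1.23 × 1.5840 = 1.9483 mm/d
Crop demand D = ETc × 31 d = 1.9483 × 31 = 60.397 mm
Pe = 0.84 × 52.6 = 44.184 mm
D − Pe = 60.397 − 44.184 = 16.213 mm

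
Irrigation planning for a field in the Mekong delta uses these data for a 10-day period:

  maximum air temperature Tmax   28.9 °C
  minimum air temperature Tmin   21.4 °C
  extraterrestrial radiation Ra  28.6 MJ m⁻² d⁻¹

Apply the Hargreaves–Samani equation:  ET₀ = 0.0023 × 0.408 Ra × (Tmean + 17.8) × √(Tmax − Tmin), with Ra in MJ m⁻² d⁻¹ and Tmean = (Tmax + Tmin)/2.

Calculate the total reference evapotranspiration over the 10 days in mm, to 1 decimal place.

Tmean = (28.9 + 21.4)/2 = 25.15 °C
0.408 Ra = 0.408 × 28.6 = 11.6688 mm/d equivalent
ET₀ = 0.0023 × 11.6688 × (25.15 + 17.8) × √7.5 = 0.0023 × 11.6688 × 42.95 × 2.7386 = 3.1568 mm/d
Over 10 days: 3.1568 × 10 = 31.568 mm

31.6 mm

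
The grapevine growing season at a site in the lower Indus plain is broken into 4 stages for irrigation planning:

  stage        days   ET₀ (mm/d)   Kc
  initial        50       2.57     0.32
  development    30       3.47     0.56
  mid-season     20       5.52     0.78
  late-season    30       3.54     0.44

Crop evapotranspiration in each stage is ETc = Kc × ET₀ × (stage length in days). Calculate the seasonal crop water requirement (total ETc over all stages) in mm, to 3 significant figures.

initial: 0.32 × 2.57 × 50 = 41.12 mm
development: 0.56 × 3.47 × 30 = 58.30 mm
mid-season: 0.78 × 5.52 × 20 = 86.11 mm
late-season: 0.44 × 3.54 × 30 = 46.73 mm
Seasonal total = 232.26 mm

232 mm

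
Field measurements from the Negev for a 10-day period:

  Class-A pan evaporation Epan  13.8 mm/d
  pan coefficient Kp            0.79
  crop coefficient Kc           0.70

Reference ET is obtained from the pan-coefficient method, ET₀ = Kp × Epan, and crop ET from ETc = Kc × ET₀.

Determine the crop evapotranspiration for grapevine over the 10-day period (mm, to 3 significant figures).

ET₀ = 0.79 × 13.8 = 10.9020 mm/d
ETc = Kc × ET₀ = 0.70 × 10.9020 = 7.6314 mm/d
Over 10 days: 7.6314 × 10 = 76.314 mm

76.3 mm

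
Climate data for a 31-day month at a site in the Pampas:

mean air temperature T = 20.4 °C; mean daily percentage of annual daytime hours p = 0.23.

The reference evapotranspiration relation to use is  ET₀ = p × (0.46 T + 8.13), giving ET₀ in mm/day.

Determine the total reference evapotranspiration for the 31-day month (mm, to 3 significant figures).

ET₀ = 0.23 × (0.46 × 20.4 + 8.13) = 0.23 × 17.514 = 4.0282 mm/d
Monthly total = 4.0282 × 31 = 124.874 mm

125 mm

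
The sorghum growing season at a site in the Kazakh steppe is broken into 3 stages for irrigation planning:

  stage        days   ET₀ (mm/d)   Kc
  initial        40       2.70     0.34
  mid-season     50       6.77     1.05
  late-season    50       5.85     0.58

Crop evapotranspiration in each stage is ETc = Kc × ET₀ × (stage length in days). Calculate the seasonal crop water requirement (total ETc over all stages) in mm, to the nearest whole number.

initial: 0.34 × 2.70 × 40 = 36.72 mm
mid-season: 1.05 × 6.77 × 50 = 355.43 mm
late-season: 0.58 × 5.85 × 50 = 169.65 mm
Seasonal total = 561.80 mm

562 mm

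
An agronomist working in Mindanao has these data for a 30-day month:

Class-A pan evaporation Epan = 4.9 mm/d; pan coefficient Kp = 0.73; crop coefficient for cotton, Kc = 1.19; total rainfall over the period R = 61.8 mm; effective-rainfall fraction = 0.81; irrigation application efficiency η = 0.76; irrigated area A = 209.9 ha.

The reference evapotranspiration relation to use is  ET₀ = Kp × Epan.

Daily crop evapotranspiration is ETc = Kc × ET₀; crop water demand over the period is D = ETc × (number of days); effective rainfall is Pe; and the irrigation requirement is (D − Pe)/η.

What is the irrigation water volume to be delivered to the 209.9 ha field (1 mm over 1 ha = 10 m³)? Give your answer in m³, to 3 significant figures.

ET₀ = 0.73 × 4.9 = 3.5770 mm/d
ETc = Kc × ET₀ = 1.19 × 3.5770 = 4.2566 mm/d
Crop demand D = ETc × 30 d = 4.2566 × 30 = 127.698 mm
Pe = 0.81 × 61.8 = 50.058 mm
D − Pe = 127.698 − 50.058 = 77.640 mm
Gross irrigation = 77.640 / 0.76 = 102.158 mm
Volume = 102.158 mm × 209.9 ha × 10 = 214429.6 m³

214000 m³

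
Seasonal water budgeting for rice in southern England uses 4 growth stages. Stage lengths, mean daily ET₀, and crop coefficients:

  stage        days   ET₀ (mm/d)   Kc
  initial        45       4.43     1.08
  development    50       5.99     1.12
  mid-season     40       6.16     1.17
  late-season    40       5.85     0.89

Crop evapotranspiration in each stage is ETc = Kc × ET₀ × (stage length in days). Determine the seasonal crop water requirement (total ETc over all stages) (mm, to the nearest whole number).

1047 mm

initial: 1.08 × 4.43 × 45 = 215.30 mm
development: 1.12 × 5.99 × 50 = 335.44 mm
mid-season: 1.17 × 6.16 × 40 = 288.29 mm
late-season: 0.89 × 5.85 × 40 = 208.26 mm
Seasonal total = 1047.29 mm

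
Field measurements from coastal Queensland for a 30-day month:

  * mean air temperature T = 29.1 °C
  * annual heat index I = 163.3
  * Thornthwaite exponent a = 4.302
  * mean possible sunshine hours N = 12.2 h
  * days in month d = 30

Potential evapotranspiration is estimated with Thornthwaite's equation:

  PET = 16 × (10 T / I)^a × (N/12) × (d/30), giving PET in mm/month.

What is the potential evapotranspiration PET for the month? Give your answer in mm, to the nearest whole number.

195 mm

10T/I = 10 × 29.1 / 163.3 = 1.7820
(10T/I)^a = 1.7820^4.302 = 12.0062
Uncorrected PET = 16 × 12.0062 = 192.099 mm
Correction = (N/12)(d/30) = (12.2/12)(30/30) = 1.0167
PET = 192.099 × 1.0167 = 195.307 mm/month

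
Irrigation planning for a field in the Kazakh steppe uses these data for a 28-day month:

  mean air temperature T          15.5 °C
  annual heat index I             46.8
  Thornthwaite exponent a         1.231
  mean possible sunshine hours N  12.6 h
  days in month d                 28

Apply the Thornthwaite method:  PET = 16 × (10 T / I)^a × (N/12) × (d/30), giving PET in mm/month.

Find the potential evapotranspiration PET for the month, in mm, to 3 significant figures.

68.5 mm

10T/I = 10 × 15.5 / 46.8 = 3.3120
(10T/I)^a = 3.3120^1.231 = 4.3675
Uncorrected PET = 16 × 4.3675 = 69.880 mm
Correction = (N/12)(d/30) = (12.6/12)(28/30) = 0.9800
PET = 69.880 × 0.9800 = 68.482 mm/month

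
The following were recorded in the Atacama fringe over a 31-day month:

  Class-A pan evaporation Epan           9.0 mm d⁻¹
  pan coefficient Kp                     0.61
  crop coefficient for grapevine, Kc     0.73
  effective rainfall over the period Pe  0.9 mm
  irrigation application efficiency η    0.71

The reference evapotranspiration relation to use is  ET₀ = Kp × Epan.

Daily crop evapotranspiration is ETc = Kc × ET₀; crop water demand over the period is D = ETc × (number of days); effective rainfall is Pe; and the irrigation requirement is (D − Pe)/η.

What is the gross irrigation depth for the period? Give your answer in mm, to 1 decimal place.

173.7 mm

ET₀ = 0.61 × 9.0 = 5.4900 mm/d
ETc = Kc × ET₀ = 0.73 × 5.4900 = 4.0077 mm/d
Crop demand D = ETc × 31 d = 4.0077 × 31 = 124.239 mm
D − Pe = 124.239 − 0.9 = 123.339 mm
Gross irrigation = 123.339 / 0.71 = 173.717 mm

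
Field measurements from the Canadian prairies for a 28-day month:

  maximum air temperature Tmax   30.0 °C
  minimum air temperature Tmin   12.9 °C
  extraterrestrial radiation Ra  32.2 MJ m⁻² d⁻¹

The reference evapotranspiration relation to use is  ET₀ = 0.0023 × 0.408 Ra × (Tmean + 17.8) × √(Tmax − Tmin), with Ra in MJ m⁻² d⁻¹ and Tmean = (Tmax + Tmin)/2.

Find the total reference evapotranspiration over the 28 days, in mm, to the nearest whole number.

137 mm

Tmean = (30.0 + 12.9)/2 = 21.45 °C
0.408 Ra = 0.408 × 32.2 = 13.1376 mm/d equivalent
ET₀ = 0.0023 × 13.1376 × (21.45 + 17.8) × √17.1 = 0.0023 × 13.1376 × 39.25 × 4.1352 = 4.9043 mm/d
Over 28 days: 4.9043 × 28 = 137.320 mm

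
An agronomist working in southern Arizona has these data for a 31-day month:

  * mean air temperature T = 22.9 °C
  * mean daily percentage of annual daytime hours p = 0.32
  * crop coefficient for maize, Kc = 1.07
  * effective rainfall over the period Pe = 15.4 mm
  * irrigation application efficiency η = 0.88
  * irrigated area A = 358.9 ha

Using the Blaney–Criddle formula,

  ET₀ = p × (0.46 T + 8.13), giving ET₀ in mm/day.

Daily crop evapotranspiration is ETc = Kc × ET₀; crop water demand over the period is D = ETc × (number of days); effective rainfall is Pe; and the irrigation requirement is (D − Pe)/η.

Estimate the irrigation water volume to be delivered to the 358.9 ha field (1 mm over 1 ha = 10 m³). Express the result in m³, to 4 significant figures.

ET₀ = 0.32 × (0.46 × 22.9 + 8.13) = 0.32 × 18.664 = 5.9725 mm/d
ETc = Kc × ET₀ = 1.07 × 5.9725 = 6.3906 mm/d
Crop demand D = ETc × 31 d = 6.3906 × 31 = 198.109 mm
D − Pe = 198.109 − 15.4 = 182.709 mm
Gross irrigation = 182.709 / 0.88 = 207.624 mm
Volume = 207.624 mm × 358.9 ha × 10 = 745162.5 m³

745200 m³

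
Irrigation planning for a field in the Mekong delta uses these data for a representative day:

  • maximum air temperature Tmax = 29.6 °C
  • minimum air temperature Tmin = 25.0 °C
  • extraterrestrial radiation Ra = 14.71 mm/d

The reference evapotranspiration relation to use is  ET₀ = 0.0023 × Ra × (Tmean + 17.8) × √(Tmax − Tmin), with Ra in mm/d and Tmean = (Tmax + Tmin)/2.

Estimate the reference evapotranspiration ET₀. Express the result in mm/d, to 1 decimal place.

3.3 mm/d

Tmean = (29.6 + 25.0)/2 = 27.30 °C
ET₀ = 0.0023 × 14.71 × (27.30 + 17.8) × √4.6 = 0.0023 × 14.71 × 45.10 × 2.1448 = 3.2727 mm/d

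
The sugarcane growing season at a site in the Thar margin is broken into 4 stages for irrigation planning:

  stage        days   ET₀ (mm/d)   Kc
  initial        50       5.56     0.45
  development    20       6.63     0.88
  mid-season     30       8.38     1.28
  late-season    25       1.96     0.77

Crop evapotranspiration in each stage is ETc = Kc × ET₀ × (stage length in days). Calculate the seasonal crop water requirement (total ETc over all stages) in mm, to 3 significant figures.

initial: 0.45 × 5.56 × 50 = 125.10 mm
development: 0.88 × 6.63 × 20 = 116.69 mm
mid-season: 1.28 × 8.38 × 30 = 321.79 mm
late-season: 0.77 × 1.96 × 25 = 37.73 mm
Seasonal total = 601.31 mm

601 mm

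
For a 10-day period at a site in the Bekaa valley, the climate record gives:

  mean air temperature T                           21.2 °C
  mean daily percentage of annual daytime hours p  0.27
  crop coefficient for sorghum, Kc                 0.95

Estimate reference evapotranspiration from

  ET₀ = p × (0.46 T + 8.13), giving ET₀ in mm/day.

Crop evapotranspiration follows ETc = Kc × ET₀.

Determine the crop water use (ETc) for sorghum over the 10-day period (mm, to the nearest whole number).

ET₀ = 0.27 × (0.46 × 21.2 + 8.13) = 0.27 × 17.882 = 4.8281 mm/d
ETc = Kc × ET₀ = 0.95 × 4.8281 = 4.5867 mm/d
Over 10 days: 4.5867 × 10 = 45.867 mm

46 mm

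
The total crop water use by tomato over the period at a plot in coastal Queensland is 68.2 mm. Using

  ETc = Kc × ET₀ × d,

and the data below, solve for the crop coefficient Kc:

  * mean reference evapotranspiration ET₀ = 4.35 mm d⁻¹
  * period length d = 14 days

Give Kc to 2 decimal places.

1.12

ETc = Kc × ET₀ × d  ⇒  Kc = ETc / (ET₀ × d)
Kc = 68.2 / (4.35 × 14) = 68.2 / 60.90 = 1.1199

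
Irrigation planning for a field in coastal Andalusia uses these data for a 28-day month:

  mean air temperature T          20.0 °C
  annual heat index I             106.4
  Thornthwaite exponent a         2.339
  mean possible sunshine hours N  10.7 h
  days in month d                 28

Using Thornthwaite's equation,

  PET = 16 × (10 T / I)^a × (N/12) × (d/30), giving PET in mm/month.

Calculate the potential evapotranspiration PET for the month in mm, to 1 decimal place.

58.3 mm

10T/I = 10 × 20.0 / 106.4 = 1.8797
(10T/I)^a = 1.8797^2.339 = 4.3762
Uncorrected PET = 16 × 4.3762 = 70.019 mm
Correction = (N/12)(d/30) = (10.7/12)(28/30) = 0.8322
PET = 70.019 × 0.8322 = 58.270 mm/month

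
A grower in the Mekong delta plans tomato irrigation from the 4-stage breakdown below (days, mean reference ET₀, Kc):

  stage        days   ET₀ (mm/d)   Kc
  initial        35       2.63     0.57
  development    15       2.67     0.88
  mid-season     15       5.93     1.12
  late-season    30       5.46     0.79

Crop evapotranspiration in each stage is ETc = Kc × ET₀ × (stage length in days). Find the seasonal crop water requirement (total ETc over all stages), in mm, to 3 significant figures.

initial: 0.57 × 2.63 × 35 = 52.47 mm
development: 0.88 × 2.67 × 15 = 35.24 mm
mid-season: 1.12 × 5.93 × 15 = 99.62 mm
late-season: 0.79 × 5.46 × 30 = 129.40 mm
Seasonal total = 316.73 mm

317 mm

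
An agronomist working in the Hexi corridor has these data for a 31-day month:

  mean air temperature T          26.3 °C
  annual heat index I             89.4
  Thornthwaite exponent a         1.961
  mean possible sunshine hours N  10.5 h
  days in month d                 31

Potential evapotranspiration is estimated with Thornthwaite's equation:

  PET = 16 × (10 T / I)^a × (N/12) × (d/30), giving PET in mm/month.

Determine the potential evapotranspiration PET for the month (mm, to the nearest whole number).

10T/I = 10 × 26.3 / 89.4 = 2.9418
(10T/I)^a = 2.9418^1.961 = 8.2976
Uncorrected PET = 16 × 8.2976 = 132.762 mm
Correction = (N/12)(d/30) = (10.5/12)(31/30) = 0.9042
PET = 132.762 × 0.9042 = 120.043 mm/month

120 mm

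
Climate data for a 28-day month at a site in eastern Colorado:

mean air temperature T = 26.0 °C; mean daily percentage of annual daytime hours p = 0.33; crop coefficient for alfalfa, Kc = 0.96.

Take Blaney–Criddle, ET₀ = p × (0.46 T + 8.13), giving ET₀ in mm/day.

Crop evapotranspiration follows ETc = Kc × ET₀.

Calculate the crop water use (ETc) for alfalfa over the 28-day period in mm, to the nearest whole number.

ET₀ = 0.33 × (0.46 × 26.0 + 8.13) = 0.33 × 20.090 = 6.6297 mm/d
ETc = Kc × ET₀ = 0.96 × 6.6297 = 6.3645 mm/d
Over 28 days: 6.3645 × 28 = 178.206 mm

178 mm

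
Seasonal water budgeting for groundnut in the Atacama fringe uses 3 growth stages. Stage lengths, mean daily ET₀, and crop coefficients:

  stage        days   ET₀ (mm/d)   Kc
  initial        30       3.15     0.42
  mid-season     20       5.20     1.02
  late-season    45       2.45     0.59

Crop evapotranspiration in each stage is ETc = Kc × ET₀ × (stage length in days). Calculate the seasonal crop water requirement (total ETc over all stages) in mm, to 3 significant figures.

initial: 0.42 × 3.15 × 30 = 39.69 mm
mid-season: 1.02 × 5.20 × 20 = 106.08 mm
late-season: 0.59 × 2.45 × 45 = 65.05 mm
Seasonal total = 210.82 mm

211 mm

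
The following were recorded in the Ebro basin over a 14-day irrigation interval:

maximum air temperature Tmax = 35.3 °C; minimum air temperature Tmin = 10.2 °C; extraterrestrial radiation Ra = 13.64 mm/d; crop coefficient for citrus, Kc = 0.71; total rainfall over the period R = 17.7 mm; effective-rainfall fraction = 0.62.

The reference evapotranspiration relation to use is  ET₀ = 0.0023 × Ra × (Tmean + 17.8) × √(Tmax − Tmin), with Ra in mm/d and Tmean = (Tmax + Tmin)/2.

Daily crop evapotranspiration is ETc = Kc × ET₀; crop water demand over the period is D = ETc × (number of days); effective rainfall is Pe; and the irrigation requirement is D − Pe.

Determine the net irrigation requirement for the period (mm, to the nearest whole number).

Tmean = (35.3 + 10.2)/2 = 22.75 °C
ET₀ = 0.0023 × 13.64 × (22.75 + 17.8) × √25.1 = 0.0023 × 13.64 × 40.55 × 5.0100 = 6.3734 mm/d
ETc = Kc × ET₀ = 0.71 × 6.3734 = 4.5251 mm/d
Crop demand D = ETc × 14 d = 4.5251 × 14 = 63.351 mm
Pe = 0.62 × 17.7 = 10.974 mm
D − Pe = 63.351 − 10.974 = 52.377 mm

52 mm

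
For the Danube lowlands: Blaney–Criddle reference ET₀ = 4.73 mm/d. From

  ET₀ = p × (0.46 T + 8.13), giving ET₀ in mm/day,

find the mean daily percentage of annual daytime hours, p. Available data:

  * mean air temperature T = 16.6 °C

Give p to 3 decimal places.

p = ET₀ / (0.46 T + 8.13) = 4.73 / (0.46 × 16.6 + 8.13) = 4.73 / 15.766 = 0.3000

0.300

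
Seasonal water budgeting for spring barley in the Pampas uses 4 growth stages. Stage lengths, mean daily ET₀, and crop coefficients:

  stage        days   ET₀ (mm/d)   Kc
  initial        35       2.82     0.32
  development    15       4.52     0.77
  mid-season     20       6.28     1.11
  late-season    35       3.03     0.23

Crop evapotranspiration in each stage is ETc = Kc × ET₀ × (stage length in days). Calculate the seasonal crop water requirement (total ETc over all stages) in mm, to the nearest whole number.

initial: 0.32 × 2.82 × 35 = 31.58 mm
development: 0.77 × 4.52 × 15 = 52.21 mm
mid-season: 1.11 × 6.28 × 20 = 139.42 mm
late-season: 0.23 × 3.03 × 35 = 24.39 mm
Seasonal total = 247.60 mm

248 mm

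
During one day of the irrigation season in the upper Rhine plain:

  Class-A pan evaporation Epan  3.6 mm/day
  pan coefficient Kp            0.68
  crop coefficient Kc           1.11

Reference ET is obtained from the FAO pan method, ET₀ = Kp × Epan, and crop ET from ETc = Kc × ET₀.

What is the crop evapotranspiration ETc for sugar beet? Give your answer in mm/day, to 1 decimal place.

2.7 mm/day

ET₀ = 0.68 × 3.6 = 2.4480 mm/d
ETc = Kc × ET₀ = 1.11 × 2.4480 = 2.7173 mm/d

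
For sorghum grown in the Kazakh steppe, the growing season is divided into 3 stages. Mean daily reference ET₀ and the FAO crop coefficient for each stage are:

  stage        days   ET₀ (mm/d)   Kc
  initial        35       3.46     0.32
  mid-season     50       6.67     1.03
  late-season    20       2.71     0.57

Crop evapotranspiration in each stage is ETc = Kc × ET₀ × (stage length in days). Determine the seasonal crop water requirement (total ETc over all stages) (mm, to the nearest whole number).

initial: 0.32 × 3.46 × 35 = 38.75 mm
mid-season: 1.03 × 6.67 × 50 = 343.51 mm
late-season: 0.57 × 2.71 × 20 = 30.89 mm
Seasonal total = 413.15 mm

413 mm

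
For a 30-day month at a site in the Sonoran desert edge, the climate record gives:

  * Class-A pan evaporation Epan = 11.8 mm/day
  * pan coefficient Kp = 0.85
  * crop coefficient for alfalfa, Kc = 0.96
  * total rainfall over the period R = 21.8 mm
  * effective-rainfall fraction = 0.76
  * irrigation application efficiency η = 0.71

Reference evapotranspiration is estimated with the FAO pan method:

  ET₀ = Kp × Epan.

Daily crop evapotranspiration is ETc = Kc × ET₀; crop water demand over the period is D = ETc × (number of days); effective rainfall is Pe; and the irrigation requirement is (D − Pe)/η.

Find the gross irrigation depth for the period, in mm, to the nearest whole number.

ET₀ = 0.85 × 11.8 = 10.0300 mm/d
ETc = Kc × ET₀ = 0.96 × 10.0300 = 9.6288 mm/d
Crop demand D = ETc × 30 d = 9.6288 × 30 = 288.864 mm
Pe = 0.76 × 21.8 = 16.568 mm
D − Pe = 288.864 − 16.568 = 272.296 mm
Gross irrigation = 272.296 / 0.71 = 383.515 mm

384 mm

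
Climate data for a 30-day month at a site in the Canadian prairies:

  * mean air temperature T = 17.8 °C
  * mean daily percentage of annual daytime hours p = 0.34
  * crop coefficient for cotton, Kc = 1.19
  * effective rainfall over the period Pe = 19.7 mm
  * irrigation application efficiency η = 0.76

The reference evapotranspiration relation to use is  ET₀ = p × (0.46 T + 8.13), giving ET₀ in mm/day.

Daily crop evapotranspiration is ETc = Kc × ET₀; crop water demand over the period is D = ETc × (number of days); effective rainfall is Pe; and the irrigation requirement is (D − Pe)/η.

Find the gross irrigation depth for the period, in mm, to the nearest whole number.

ET₀ = 0.34 × (0.46 × 17.8 + 8.13) = 0.34 × 16.318 = 5.5481 mm/d
ETc = Kc × ET₀ = 1.19 × 5.5481 = 6.6022 mm/d
Crop demand D = ETc × 30 d = 6.6022 × 30 = 198.066 mm
D − Pe = 198.066 − 19.7 = 178.366 mm
Gross irrigation = 178.366 / 0.76 = 234.692 mm

235 mm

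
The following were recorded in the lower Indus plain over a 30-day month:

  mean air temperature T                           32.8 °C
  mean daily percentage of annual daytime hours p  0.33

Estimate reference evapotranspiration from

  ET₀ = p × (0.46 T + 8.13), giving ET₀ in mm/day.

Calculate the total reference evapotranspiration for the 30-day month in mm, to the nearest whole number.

230 mm

ET₀ = 0.33 × (0.46 × 32.8 + 8.13) = 0.33 × 23.218 = 7.6619 mm/d
Monthly total = 7.6619 × 30 = 229.857 mm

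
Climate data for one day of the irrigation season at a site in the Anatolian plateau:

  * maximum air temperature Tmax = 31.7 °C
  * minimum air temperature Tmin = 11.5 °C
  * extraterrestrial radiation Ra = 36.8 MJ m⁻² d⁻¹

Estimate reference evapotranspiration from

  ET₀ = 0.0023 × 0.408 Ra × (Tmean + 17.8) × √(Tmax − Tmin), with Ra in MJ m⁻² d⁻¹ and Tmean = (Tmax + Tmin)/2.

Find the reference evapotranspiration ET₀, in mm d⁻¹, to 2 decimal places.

Tmean = (31.7 + 11.5)/2 = 21.60 °C
0.408 Ra = 0.408 × 36.8 = 15.0144 mm/d equivalent
ET₀ = 0.0023 × 15.0144 × (21.60 + 17.8) × √20.2 = 0.0023 × 15.0144 × 39.40 × 4.4944 = 6.1151 mm/d

6.12 mm d⁻¹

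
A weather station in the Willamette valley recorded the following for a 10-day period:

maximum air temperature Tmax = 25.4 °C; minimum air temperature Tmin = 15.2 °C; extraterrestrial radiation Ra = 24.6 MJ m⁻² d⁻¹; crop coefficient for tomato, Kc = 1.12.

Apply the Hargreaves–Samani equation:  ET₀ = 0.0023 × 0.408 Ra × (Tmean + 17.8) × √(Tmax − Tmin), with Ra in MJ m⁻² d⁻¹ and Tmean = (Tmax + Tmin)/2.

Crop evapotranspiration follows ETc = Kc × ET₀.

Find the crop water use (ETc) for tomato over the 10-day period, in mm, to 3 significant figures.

Tmean = (25.4 + 15.2)/2 = 20.30 °C
0.408 Ra = 0.408 × 24.6 = 10.0368 mm/d equivalent
ET₀ = 0.0023 × 10.0368 × (20.30 + 17.8) × √10.2 = 0.0023 × 10.0368 × 38.10 × 3.1937 = 2.8089 mm/d
ETc = Kc × ET₀ = 1.12 × 2.8089 = 3.1460 mm/d
Over 10 days: 3.1460 × 10 = 31.460 mm

31.5 mm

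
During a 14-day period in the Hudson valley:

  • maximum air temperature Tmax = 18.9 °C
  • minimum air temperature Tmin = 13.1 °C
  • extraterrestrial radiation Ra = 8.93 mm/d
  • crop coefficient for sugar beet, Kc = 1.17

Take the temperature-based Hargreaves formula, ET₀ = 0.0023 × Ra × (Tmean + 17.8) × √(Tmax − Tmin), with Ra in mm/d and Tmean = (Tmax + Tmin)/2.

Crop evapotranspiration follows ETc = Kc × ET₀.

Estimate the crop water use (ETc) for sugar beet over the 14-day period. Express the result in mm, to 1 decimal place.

27.4 mm

Tmean = (18.9 + 13.1)/2 = 16.00 °C
ET₀ = 0.0023 × 8.93 × (16.00 + 17.8) × √5.8 = 0.0023 × 8.93 × 33.80 × 2.4083 = 1.6719 mm/d
ETc = Kc × ET₀ = 1.17 × 1.6719 = 1.9561 mm/d
Over 14 days: 1.9561 × 14 = 27.385 mm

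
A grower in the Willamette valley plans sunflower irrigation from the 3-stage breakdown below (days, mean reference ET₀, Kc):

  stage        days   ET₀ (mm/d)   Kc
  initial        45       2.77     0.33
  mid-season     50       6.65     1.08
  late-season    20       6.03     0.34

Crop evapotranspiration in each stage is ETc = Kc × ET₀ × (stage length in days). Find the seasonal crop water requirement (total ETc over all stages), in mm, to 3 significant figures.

initial: 0.33 × 2.77 × 45 = 41.13 mm
mid-season: 1.08 × 6.65 × 50 = 359.10 mm
late-season: 0.34 × 6.03 × 20 = 41.00 mm
Seasonal total = 441.23 mm

441 mm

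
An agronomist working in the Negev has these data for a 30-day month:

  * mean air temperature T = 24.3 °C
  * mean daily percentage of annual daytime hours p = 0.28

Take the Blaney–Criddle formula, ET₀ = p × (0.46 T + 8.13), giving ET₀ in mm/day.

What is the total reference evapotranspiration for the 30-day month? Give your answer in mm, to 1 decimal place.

162.2 mm

ET₀ = 0.28 × (0.46 × 24.3 + 8.13) = 0.28 × 19.308 = 5.4062 mm/d
Monthly total = 5.4062 × 30 = 162.186 mm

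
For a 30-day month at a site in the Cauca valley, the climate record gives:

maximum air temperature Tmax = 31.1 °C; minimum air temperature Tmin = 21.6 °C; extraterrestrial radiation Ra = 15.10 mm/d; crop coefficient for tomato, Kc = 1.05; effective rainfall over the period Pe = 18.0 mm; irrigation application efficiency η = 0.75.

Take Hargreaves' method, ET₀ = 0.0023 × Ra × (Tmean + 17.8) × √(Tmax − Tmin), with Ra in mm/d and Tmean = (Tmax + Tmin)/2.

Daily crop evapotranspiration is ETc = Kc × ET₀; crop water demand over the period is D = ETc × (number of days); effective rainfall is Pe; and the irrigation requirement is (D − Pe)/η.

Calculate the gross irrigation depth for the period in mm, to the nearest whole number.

Tmean = (31.1 + 21.6)/2 = 26.35 °C
ET₀ = 0.0023 × 15.10 × (26.35 + 17.8) × √9.5 = 0.0023 × 15.10 × 44.15 × 3.0822 = 4.7260 mm/d
ETc = Kc × ET₀ = 1.05 × 4.7260 = 4.9623 mm/d
Crop demand D = ETc × 30 d = 4.9623 × 30 = 148.869 mm
D − Pe = 148.869 − 18.0 = 130.869 mm
Gross irrigation = 130.869 / 0.75 = 174.492 mm

174 mm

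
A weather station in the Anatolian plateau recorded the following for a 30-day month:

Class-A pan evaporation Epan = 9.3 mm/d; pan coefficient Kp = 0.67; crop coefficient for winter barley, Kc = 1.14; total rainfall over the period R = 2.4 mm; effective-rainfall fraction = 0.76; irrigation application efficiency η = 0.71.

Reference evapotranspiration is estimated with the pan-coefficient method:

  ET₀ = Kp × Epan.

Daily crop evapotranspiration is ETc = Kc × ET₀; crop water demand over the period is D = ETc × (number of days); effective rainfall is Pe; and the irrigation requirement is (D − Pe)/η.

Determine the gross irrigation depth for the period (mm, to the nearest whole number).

ET₀ = 0.67 × 9.3 = 6.2310 mm/d
ETc = Kc × ET₀ = 1.14 × 6.2310 = 7.1033 mm/d
Crop demand D = ETc × 30 d = 7.1033 × 30 = 213.099 mm
Pe = 0.76 × 2.4 = 1.824 mm
D − Pe = 213.099 − 1.824 = 211.275 mm
Gross irrigation = 211.275 / 0.71 = 297.570 mm

298 mm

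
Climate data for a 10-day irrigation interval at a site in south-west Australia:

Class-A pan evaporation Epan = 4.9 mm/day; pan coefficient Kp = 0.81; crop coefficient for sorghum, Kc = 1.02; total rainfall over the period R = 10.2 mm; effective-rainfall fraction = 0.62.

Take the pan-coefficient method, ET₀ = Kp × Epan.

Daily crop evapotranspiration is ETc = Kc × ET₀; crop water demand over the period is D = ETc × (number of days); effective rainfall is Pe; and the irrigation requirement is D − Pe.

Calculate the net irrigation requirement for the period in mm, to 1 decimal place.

34.2 mm

ET₀ = 0.81 × 4.9 = 3.9690 mm/d
ETc = Kc × ET₀ = 1.02 × 3.9690 = 4.0484 mm/d
Crop demand D = ETc × 10 d = 4.0484 × 10 = 40.484 mm
Pe = 0.62 × 10.2 = 6.324 mm
D − Pe = 40.484 − 6.324 = 34.160 mm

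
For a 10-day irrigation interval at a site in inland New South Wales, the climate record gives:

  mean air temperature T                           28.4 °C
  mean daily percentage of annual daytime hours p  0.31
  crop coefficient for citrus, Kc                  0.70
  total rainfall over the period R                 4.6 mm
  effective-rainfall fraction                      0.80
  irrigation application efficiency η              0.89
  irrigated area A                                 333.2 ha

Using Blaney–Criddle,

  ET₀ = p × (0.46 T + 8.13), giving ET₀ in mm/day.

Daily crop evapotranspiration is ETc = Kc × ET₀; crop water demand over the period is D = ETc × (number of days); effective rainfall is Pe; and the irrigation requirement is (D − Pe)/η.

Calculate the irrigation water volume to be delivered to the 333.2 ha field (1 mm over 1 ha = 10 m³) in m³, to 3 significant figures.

ET₀ = 0.31 × (0.46 × 28.4 + 8.13) = 0.31 × 21.194 = 6.5701 mm/d
ETc = Kc × ET₀ = 0.70 × 6.5701 = 4.5991 mm/d
Crop demand D = ETc × 10 d = 4.5991 × 10 = 45.991 mm
Pe = 0.80 × 4.6 = 3.680 mm
D − Pe = 45.991 − 3.680 = 42.311 mm
Gross irrigation = 42.311 / 0.89 = 47.540 mm
Volume = 47.540 mm × 333.2 ha × 10 = 158403.3 m³

158000 m³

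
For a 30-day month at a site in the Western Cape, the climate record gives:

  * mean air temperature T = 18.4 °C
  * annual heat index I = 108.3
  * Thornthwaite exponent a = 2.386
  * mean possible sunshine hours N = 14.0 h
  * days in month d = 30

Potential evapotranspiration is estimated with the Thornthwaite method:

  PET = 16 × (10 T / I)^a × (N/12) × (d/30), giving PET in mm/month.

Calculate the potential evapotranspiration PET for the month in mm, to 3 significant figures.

66.1 mm

10T/I = 10 × 18.4 / 108.3 = 1.6990
(10T/I)^a = 1.6990^2.386 = 3.5419
Uncorrected PET = 16 × 3.5419 = 56.670 mm
Correction = (N/12)(d/30) = (14.0/12)(30/30) = 1.1667
PET = 56.670 × 1.1667 = 66.117 mm/month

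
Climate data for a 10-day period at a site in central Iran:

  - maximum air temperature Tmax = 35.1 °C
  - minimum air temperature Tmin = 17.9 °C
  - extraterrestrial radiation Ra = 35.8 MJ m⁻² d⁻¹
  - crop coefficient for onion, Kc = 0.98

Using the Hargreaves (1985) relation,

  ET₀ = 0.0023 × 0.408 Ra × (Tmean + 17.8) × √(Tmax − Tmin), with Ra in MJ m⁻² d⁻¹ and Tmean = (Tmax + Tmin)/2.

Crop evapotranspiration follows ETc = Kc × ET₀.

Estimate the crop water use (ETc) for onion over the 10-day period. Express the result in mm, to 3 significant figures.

60.5 mm

Tmean = (35.1 + 17.9)/2 = 26.50 °C
0.408 Ra = 0.408 × 35.8 = 14.6064 mm/d equivalent
ET₀ = 0.0023 × 14.6064 × (26.50 + 17.8) × √17.2 = 0.0023 × 14.6064 × 44.30 × 4.1473 = 6.1722 mm/d
ETc = Kc × ET₀ = 0.98 × 6.1722 = 6.0488 mm/d
Over 10 days: 6.0488 × 10 = 60.488 mm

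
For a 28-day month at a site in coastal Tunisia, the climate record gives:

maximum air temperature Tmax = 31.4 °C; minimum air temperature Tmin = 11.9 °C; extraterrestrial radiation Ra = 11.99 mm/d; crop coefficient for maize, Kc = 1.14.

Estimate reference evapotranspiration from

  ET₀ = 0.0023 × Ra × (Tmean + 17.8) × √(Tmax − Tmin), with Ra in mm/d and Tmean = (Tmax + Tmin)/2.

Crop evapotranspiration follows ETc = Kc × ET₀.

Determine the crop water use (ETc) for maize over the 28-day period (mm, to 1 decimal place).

Tmean = (31.4 + 11.9)/2 = 21.65 °C
ET₀ = 0.0023 × 11.99 × (21.65 + 17.8) × √19.5 = 0.0023 × 11.99 × 39.45 × 4.4159 = 4.8041 mm/d
ETc = Kc × ET₀ = 1.14 × 4.8041 = 5.4767 mm/d
Over 28 days: 5.4767 × 28 = 153.348 mm

153.3 mm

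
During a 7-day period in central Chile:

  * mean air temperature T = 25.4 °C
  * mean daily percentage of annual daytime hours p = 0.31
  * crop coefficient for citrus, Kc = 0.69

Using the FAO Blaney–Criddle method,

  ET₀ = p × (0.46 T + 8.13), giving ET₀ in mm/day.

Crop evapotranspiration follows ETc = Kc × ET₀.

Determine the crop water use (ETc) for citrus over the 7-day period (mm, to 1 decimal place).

29.7 mm

ET₀ = 0.31 × (0.46 × 25.4 + 8.13) = 0.31 × 19.814 = 6.1423 mm/d
ETc = Kc × ET₀ = 0.69 × 6.1423 = 4.2382 mm/d
Over 7 days: 4.2382 × 7 = 29.667 mm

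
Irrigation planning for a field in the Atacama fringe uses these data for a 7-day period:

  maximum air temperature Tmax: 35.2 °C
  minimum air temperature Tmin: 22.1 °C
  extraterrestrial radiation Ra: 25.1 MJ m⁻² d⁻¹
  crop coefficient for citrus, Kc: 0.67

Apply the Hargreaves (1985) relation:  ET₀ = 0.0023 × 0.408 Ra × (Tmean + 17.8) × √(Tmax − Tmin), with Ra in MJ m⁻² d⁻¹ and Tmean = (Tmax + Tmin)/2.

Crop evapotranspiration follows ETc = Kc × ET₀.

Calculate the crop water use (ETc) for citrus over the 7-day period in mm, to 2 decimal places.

18.57 mm

Tmean = (35.2 + 22.1)/2 = 28.65 °C
0.408 Ra = 0.408 × 25.1 = 10.2408 mm/d equivalent
ET₀ = 0.0023 × 10.2408 × (28.65 + 17.8) × √13.1 = 0.0023 × 10.2408 × 46.45 × 3.6194 = 3.9599 mm/d
ETc = Kc × ET₀ = 0.67 × 3.9599 = 2.6531 mm/d
Over 7 days: 2.6531 × 7 = 18.572 mm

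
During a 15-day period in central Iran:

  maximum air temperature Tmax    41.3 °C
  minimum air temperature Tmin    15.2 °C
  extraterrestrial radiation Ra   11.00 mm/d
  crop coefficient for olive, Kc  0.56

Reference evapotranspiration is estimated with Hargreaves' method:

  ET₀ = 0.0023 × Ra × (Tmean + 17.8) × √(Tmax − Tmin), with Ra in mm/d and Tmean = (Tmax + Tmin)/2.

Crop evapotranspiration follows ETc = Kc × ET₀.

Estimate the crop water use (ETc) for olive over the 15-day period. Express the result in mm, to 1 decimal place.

50.0 mm

Tmean = (41.3 + 15.2)/2 = 28.25 °C
ET₀ = 0.0023 × 11.00 × (28.25 + 17.8) × √26.1 = 0.0023 × 11.00 × 46.05 × 5.1088 = 5.9521 mm/d
ETc = Kc × ET₀ = 0.56 × 5.9521 = 3.3332 mm/d
Over 15 days: 3.3332 × 15 = 49.998 mm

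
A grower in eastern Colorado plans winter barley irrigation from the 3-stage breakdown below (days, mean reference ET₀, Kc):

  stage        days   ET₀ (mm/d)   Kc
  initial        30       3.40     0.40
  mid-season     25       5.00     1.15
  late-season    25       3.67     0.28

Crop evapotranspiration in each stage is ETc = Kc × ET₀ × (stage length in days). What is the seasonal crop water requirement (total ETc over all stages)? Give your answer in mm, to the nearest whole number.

210 mm

initial: 0.40 × 3.40 × 30 = 40.80 mm
mid-season: 1.15 × 5.00 × 25 = 143.75 mm
late-season: 0.28 × 3.67 × 25 = 25.69 mm
Seasonal total = 210.24 mm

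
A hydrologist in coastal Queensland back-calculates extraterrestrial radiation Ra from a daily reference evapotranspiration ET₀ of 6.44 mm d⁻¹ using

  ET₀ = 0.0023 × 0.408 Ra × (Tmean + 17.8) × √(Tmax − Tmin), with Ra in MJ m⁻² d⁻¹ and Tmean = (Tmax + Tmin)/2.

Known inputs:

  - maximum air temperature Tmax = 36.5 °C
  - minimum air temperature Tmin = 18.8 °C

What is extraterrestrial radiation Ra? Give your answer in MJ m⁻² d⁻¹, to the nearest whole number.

36 MJ m⁻² d⁻¹

Tmean = (36.5+18.8)/2 = 27.65 °C; ΔT = 17.7
Ra = ET₀ / [0.0023 × 0.408 × (Tmean+17.8) × √ΔT]
   = 6.44 / (0.0023 × 0.408 × 45.45 × 4.2071) = 35.891 MJ m⁻² d⁻¹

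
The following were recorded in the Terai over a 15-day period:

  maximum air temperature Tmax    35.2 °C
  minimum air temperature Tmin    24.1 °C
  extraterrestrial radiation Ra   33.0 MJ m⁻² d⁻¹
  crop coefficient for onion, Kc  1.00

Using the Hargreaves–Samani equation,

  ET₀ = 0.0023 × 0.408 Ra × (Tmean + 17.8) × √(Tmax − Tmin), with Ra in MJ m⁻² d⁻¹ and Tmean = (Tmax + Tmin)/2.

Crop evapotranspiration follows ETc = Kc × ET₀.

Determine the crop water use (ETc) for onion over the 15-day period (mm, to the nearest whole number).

73 mm

Tmean = (35.2 + 24.1)/2 = 29.65 °C
0.408 Ra = 0.408 × 33.0 = 13.4640 mm/d equivalent
ET₀ = 0.0023 × 13.4640 × (29.65 + 17.8) × √11.1 = 0.0023 × 13.4640 × 47.45 × 3.3317 = 4.8956 mm/d
ETc = Kc × ET₀ = 1.00 × 4.8956 = 4.8956 mm/d
Over 15 days: 4.8956 × 15 = 73.434 mm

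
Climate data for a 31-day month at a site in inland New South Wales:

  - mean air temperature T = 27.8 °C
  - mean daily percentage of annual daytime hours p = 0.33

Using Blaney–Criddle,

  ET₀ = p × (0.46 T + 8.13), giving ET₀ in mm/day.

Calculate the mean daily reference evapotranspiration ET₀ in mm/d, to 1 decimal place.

6.9 mm/d

ET₀ = 0.33 × (0.46 × 27.8 + 8.13) = 0.33 × 20.918 = 6.9029 mm/d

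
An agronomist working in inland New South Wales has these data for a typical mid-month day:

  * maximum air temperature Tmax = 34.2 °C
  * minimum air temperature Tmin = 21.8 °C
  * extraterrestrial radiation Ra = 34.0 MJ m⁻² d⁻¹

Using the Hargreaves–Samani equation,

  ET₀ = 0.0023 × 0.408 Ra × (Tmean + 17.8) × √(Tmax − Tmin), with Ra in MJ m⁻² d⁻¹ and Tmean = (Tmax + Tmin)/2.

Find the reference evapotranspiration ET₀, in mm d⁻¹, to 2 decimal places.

5.15 mm d⁻¹

Tmean = (34.2 + 21.8)/2 = 28.00 °C
0.408 Ra = 0.408 × 34.0 = 13.8720 mm/d equivalent
ET₀ = 0.0023 × 13.8720 × (28.00 + 17.8) × √12.4 = 0.0023 × 13.8720 × 45.80 × 3.5214 = 5.1457 mm/d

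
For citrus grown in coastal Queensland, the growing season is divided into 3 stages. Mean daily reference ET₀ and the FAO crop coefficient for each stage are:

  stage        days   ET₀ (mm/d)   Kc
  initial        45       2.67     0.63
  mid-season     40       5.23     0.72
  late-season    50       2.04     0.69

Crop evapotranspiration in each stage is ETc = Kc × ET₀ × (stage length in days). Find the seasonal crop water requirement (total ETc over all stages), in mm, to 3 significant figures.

initial: 0.63 × 2.67 × 45 = 75.69 mm
mid-season: 0.72 × 5.23 × 40 = 150.62 mm
late-season: 0.69 × 2.04 × 50 = 70.38 mm
Seasonal total = 296.69 mm

297 mm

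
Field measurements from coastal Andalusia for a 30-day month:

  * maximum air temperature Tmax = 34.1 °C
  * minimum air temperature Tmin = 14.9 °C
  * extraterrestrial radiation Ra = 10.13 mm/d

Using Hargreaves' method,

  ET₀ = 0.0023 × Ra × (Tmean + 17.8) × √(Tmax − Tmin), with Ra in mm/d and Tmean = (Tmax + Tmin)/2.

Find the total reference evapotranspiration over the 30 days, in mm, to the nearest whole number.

130 mm

Tmean = (34.1 + 14.9)/2 = 24.50 °C
ET₀ = 0.0023 × 10.13 × (24.50 + 17.8) × √19.2 = 0.0023 × 10.13 × 42.30 × 4.3818 = 4.3185 mm/d
Over 30 days: 4.3185 × 30 = 129.555 mm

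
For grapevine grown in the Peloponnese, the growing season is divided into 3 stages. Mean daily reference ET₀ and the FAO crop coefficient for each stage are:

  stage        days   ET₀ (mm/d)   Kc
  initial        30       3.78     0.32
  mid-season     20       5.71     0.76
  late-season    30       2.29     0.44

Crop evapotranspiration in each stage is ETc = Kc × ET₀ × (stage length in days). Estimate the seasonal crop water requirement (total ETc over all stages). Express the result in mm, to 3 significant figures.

initial: 0.32 × 3.78 × 30 = 36.29 mm
mid-season: 0.76 × 5.71 × 20 = 86.79 mm
late-season: 0.44 × 2.29 × 30 = 30.23 mm
Seasonal total = 153.31 mm

153 mm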